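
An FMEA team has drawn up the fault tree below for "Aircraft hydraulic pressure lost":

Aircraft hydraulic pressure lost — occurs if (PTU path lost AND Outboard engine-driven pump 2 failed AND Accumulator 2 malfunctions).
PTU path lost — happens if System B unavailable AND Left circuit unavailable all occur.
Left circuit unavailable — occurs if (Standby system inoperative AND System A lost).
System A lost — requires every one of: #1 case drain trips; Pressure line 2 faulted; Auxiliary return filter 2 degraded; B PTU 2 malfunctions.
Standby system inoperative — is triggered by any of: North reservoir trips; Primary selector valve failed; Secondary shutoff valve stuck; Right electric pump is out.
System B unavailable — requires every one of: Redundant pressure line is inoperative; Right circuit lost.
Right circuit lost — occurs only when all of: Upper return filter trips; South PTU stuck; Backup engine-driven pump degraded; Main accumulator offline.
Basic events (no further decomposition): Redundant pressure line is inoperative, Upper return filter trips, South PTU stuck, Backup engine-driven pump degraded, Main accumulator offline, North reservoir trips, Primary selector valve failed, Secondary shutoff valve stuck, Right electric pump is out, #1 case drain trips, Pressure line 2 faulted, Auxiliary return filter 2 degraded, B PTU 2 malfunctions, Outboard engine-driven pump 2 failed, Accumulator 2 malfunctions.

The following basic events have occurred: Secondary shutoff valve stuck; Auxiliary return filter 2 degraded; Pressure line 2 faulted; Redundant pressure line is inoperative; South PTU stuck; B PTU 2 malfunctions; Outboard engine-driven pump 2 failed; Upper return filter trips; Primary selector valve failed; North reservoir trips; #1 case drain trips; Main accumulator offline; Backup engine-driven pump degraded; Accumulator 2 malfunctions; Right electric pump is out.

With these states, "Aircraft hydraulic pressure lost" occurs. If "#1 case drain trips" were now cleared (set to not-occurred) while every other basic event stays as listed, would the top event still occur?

Counterfactual: set "#1 case drain trips" to not occurred.
Right circuit lost [AND]: Upper return filter trips=occurs, South PTU stuck=occurs, Backup engine-driven pump degraded=occurs, Main accumulator offline=occurs → all inputs occur → occurs.
System B unavailable [AND]: Redundant pressure line is inoperative=occurs, Right circuit lost=occurs → all inputs occur → occurs.
Standby system inoperative [OR]: North reservoir trips=occurs, Primary selector valve failed=occurs, Secondary shutoff valve stuck=occurs, Right electric pump is out=occurs → at least one input occurs → occurs.
System A lost [AND]: #1 case drain trips=not, Pressure line 2 faulted=occurs, Auxiliary return filter 2 degraded=occurs, B PTU 2 malfunctions=occurs → not all inputs occur → does not occur.
Left circuit unavailable [AND]: Standby system inoperative=occurs, System A lost=not → not all inputs occur → does not occur.
PTU path lost [AND]: System B unavailable=occurs, Left circuit unavailable=not → not all inputs occur → does not occur.
Aircraft hydraulic pressure lost [AND]: PTU path lost=not, Outboard engine-driven pump 2 failed=occurs, Accumulator 2 malfunctions=occurs → not all inputs occur → does not occur.

No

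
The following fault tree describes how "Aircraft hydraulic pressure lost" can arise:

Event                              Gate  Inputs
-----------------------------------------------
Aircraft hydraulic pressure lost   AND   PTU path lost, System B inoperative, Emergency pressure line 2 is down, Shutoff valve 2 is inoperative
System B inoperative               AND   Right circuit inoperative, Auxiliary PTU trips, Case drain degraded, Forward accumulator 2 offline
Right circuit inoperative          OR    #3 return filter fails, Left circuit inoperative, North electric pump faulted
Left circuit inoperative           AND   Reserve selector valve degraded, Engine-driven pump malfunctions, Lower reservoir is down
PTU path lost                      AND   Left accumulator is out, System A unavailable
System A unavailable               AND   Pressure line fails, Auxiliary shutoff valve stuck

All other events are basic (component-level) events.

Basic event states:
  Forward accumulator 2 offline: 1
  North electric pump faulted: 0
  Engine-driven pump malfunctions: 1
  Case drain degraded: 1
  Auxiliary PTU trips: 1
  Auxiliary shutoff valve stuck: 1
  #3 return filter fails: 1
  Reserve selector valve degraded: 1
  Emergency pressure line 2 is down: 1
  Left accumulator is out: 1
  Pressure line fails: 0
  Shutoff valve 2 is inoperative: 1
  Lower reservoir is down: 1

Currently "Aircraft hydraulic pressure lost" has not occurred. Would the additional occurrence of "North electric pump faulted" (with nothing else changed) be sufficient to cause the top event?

No

Counterfactual: set "North electric pump faulted" to occurred.
System A unavailable [AND]: Pressure line fails=not, Auxiliary shutoff valve stuck=occurs → not all inputs occur → does not occur.
PTU path lost [AND]: Left accumulator is out=occurs, System A unavailable=not → not all inputs occur → does not occur.
Left circuit inoperative [AND]: Reserve selector valve degraded=occurs, Engine-driven pump malfunctions=occurs, Lower reservoir is down=occurs → all inputs occur → occurs.
Right circuit inoperative [OR]: #3 return filter fails=occurs, Left circuit inoperative=occurs, North electric pump faulted=occurs → at least one input occurs → occurs.
System B inoperative [AND]: Right circuit inoperative=occurs, Auxiliary PTU trips=occurs, Case drain degraded=occurs, Forward accumulator 2 offline=occurs → all inputs occur → occurs.
Aircraft hydraulic pressure lost [AND]: PTU path lost=not, System B inoperative=occurs, Emergency pressure line 2 is down=occurs, Shutoff valve 2 is inoperative=occurs → not all inputs occur → does not occur.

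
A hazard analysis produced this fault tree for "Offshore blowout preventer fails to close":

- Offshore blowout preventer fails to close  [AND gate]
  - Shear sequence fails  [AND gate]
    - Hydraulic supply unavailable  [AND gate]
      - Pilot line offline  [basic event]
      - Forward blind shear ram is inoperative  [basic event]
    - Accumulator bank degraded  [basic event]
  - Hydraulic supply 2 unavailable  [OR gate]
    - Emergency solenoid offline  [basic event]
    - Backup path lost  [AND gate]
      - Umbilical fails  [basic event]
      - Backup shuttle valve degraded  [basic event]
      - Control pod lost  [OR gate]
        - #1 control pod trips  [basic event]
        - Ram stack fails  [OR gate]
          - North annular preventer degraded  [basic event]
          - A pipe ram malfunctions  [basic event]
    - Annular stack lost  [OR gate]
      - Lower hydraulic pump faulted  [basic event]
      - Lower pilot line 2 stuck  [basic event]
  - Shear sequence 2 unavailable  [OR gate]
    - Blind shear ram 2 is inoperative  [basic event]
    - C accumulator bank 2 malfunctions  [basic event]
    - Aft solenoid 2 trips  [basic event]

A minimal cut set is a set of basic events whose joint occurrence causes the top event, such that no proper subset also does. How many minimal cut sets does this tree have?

18

Hydraulic supply unavailable [AND]: one cut set from each child combined → 1 × 1 = 1 cut set(s).
Shear sequence fails [AND]: one cut set from each child combined → 1 × 1 = 1 cut set(s).
Ram stack fails [OR]: union of children's cut sets → 2 cut set(s).
Control pod lost [OR]: union of children's cut sets → 3 cut set(s).
Backup path lost [AND]: one cut set from each child combined → 1 × 1 × 3 = 3 cut set(s).
Annular stack lost [OR]: union of children's cut sets → 2 cut set(s).
Hydraulic supply 2 unavailable [OR]: union of children's cut sets → 6 cut set(s).
Shear sequence 2 unavailable [OR]: union of children's cut sets → 3 cut set(s).
Offshore blowout preventer fails to close [AND]: one cut set from each child combined → 1 × 6 × 3 = 18 cut set(s).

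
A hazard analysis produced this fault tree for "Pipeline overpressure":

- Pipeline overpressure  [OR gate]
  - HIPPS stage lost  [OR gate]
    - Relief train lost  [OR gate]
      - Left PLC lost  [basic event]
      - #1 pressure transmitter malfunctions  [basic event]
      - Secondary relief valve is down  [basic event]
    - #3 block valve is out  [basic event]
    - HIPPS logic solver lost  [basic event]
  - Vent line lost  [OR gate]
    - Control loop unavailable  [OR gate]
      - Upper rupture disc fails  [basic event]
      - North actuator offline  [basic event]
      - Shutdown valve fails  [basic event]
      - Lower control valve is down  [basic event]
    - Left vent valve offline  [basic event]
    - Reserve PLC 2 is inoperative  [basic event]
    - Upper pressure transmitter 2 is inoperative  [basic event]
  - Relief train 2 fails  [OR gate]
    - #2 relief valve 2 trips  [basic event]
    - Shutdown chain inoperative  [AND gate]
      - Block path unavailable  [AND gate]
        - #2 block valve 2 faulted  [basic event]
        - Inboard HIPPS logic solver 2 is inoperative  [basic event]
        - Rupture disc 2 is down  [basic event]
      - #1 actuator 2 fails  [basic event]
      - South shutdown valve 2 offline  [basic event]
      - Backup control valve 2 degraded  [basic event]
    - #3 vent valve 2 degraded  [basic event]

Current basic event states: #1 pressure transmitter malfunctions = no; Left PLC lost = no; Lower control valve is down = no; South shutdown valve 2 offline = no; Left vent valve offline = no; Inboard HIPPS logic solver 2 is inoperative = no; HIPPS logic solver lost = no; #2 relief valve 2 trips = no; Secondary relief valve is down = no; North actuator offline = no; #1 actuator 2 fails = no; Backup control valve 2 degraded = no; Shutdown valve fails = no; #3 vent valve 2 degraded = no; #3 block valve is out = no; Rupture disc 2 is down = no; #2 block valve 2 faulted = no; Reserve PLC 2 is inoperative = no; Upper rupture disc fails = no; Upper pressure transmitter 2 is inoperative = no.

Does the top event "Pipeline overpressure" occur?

No

Relief train lost [OR]: Left PLC lost=not, #1 pressure transmitter malfunctions=not, Secondary relief valve is down=not → no input occurs → does not occur.
HIPPS stage lost [OR]: Relief train lost=not, #3 block valve is out=not, HIPPS logic solver lost=not → no input occurs → does not occur.
Control loop unavailable [OR]: Upper rupture disc fails=not, North actuator offline=not, Shutdown valve fails=not, Lower control valve is down=not → no input occurs → does not occur.
Vent line lost [OR]: Control loop unavailable=not, Left vent valve offline=not, Reserve PLC 2 is inoperative=not, Upper pressure transmitter 2 is inoperative=not → no input occurs → does not occur.
Block path unavailable [AND]: #2 block valve 2 faulted=not, Inboard HIPPS logic solver 2 is inoperative=not, Rupture disc 2 is down=not → not all inputs occur → does not occur.
Shutdown chain inoperative [AND]: Block path unavailable=not, #1 actuator 2 fails=not, South shutdown valve 2 offline=not, Backup control valve 2 degraded=not → not all inputs occur → does not occur.
Relief train 2 fails [OR]: #2 relief valve 2 trips=not, Shutdown chain inoperative=not, #3 vent valve 2 degraded=not → no input occurs → does not occur.
Pipeline overpressure [OR]: HIPPS stage lost=not, Vent line lost=not, Relief train 2 fails=not → no input occurs → does not occur.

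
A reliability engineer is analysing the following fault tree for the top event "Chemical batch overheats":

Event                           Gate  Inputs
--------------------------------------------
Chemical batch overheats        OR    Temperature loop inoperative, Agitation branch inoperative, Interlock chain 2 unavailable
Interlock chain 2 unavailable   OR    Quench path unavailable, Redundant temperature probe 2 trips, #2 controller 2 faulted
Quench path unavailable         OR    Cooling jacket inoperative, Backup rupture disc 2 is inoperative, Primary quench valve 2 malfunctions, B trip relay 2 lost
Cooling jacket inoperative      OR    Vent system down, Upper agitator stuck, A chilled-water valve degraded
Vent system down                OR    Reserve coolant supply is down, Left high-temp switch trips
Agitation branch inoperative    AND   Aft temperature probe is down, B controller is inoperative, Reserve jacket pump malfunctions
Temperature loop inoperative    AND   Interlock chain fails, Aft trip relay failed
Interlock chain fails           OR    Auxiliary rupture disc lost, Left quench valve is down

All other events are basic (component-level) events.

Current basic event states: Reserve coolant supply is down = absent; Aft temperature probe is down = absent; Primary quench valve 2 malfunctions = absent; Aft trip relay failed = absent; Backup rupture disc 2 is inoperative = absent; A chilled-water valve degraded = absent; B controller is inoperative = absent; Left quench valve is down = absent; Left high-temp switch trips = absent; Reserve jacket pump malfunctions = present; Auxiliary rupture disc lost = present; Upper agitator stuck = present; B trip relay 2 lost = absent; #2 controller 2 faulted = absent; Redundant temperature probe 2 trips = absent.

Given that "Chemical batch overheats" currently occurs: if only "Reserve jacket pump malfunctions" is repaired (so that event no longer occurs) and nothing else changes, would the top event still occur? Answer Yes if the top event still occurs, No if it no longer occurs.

Yes

Counterfactual: set "Reserve jacket pump malfunctions" to not occurred.
Interlock chain fails [OR]: Auxiliary rupture disc lost=occurs, Left quench valve is down=not → at least one input occurs → occurs.
Temperature loop inoperative [AND]: Interlock chain fails=occurs, Aft trip relay failed=not → not all inputs occur → does not occur.
Agitation branch inoperative [AND]: Aft temperature probe is down=not, B controller is inoperative=not, Reserve jacket pump malfunctions=not → not all inputs occur → does not occur.
Vent system down [OR]: Reserve coolant supply is down=not, Left high-temp switch trips=not → no input occurs → does not occur.
Cooling jacket inoperative [OR]: Vent system down=not, Upper agitator stuck=occurs, A chilled-water valve degraded=not → at least one input occurs → occurs.
Quench path unavailable [OR]: Cooling jacket inoperative=occurs, Backup rupture disc 2 is inoperative=not, Primary quench valve 2 malfunctions=not, B trip relay 2 lost=not → at least one input occurs → occurs.
Interlock chain 2 unavailable [OR]: Quench path unavailable=occurs, Redundant temperature probe 2 trips=not, #2 controller 2 faulted=not → at least one input occurs → occurs.
Chemical batch overheats [OR]: Temperature loop inoperative=not, Agitation branch inoperative=not, Interlock chain 2 unavailable=occurs → at least one input occurs → occurs.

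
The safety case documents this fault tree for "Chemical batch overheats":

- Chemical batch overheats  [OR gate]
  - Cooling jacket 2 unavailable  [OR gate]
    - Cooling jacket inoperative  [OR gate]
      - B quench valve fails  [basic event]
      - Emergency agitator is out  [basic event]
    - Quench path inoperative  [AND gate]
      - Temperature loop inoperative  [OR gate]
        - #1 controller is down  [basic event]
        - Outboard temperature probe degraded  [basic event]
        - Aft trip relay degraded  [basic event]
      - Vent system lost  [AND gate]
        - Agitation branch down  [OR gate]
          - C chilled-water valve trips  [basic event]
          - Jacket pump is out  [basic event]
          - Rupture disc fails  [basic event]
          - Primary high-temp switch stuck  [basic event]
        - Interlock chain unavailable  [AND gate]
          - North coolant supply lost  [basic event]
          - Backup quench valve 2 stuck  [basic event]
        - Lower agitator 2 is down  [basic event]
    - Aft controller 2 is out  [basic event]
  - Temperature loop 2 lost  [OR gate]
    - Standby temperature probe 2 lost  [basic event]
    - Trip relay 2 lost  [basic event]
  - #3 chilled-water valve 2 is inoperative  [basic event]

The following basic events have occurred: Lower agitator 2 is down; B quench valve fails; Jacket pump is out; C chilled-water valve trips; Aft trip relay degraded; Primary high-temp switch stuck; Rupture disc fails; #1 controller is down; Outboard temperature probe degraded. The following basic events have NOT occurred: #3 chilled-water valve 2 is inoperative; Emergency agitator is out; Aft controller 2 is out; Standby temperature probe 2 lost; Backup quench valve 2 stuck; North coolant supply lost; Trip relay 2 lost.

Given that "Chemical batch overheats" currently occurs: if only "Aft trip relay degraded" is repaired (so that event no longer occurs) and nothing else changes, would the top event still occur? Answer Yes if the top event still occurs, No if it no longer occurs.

Counterfactual: set "Aft trip relay degraded" to not occurred.
Cooling jacket inoperative [OR]: B quench valve fails=occurs, Emergency agitator is out=not → at least one input occurs → occurs.
Temperature loop inoperative [OR]: #1 controller is down=occurs, Outboard temperature probe degraded=occurs, Aft trip relay degraded=not → at least one input occurs → occurs.
Agitation branch down [OR]: C chilled-water valve trips=occurs, Jacket pump is out=occurs, Rupture disc fails=occurs, Primary high-temp switch stuck=occurs → at least one input occurs → occurs.
Interlock chain unavailable [AND]: North coolant supply lost=not, Backup quench valve 2 stuck=not → not all inputs occur → does not occur.
Vent system lost [AND]: Agitation branch down=occurs, Interlock chain unavailable=not, Lower agitator 2 is down=occurs → not all inputs occur → does not occur.
Quench path inoperative [AND]: Temperature loop inoperative=occurs, Vent system lost=not → not all inputs occur → does not occur.
Cooling jacket 2 unavailable [OR]: Cooling jacket inoperative=occurs, Quench path inoperative=not, Aft controller 2 is out=not → at least one input occurs → occurs.
Temperature loop 2 lost [OR]: Standby temperature probe 2 lost=not, Trip relay 2 lost=not → no input occurs → does not occur.
Chemical batch overheats [OR]: Cooling jacket 2 unavailable=occurs, Temperature loop 2 lost=not, #3 chilled-water valve 2 is inoperative=not → at least one input occurs → occurs.

Yes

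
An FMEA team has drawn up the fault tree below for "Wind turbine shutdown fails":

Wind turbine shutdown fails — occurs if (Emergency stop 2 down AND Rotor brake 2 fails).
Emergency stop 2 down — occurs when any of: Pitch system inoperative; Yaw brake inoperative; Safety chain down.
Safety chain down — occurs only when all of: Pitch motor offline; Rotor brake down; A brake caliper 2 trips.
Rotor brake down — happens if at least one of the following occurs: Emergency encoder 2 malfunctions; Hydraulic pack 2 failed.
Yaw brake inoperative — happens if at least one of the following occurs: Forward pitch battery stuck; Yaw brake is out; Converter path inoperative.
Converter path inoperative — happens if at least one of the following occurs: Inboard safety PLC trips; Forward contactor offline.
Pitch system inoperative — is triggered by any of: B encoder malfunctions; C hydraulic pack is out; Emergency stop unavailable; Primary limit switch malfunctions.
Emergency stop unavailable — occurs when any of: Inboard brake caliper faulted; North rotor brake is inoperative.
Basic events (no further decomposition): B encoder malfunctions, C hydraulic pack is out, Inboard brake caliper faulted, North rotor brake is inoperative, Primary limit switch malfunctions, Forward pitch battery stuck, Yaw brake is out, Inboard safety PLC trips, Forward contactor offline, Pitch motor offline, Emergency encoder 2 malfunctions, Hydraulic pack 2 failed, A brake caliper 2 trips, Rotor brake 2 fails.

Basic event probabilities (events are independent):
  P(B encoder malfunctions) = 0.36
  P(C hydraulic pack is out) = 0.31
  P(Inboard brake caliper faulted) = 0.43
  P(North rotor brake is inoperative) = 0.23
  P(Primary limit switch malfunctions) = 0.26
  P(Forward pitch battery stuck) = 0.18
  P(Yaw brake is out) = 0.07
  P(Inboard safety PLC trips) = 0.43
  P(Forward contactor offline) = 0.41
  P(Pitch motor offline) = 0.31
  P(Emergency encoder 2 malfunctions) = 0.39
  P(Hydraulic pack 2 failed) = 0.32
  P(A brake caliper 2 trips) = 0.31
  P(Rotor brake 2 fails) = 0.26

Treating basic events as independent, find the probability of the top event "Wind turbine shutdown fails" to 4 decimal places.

P(Emergency stop unavailable) [OR] = 1 − (1−0.43) × (1−0.23) = 0.561100
P(Pitch system inoperative) [OR] = 1 − (1−0.36) × (1−0.31) × (1−0.561100) × (1−0.26) = 0.856575
P(Converter path inoperative) [OR] = 1 − (1−0.43) × (1−0.41) = 0.663700
P(Yaw brake inoperative) [OR] = 1 − (1−0.18) × (1−0.07) × (1−0.663700) = 0.743538
P(Rotor brake down) [OR] = 1 − (1−0.39) × (1−0.32) = 0.585200
P(Safety chain down) [AND] = 0.31 × 0.585200 × 0.31 = 0.056238
P(Emergency stop 2 down) [OR] = 1 − (1−0.856575) × (1−0.743538) × (1−0.056238) = 0.965286
P(Wind turbine shutdown fails) [AND] = 0.965286 × 0.26 = 0.250974
Rounded to 4 decimal places: P(Wind turbine shutdown fails) ≈ 0.2510.

0.2510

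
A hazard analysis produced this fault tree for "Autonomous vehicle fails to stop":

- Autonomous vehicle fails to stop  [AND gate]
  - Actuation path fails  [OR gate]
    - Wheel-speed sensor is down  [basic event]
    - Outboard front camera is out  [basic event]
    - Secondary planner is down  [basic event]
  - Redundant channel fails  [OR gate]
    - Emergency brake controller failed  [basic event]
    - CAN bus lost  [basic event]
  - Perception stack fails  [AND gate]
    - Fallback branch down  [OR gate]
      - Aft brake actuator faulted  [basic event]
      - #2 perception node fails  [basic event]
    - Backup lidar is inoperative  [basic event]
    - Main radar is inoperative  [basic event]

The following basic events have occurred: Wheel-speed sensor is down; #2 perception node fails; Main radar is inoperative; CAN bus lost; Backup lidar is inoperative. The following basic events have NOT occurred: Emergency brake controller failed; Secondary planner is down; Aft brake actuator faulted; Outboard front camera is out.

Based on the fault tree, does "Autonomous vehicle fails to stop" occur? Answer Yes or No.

Actuation path fails [OR]: Wheel-speed sensor is down=occurs, Outboard front camera is out=not, Secondary planner is down=not → at least one input occurs → occurs.
Redundant channel fails [OR]: Emergency brake controller failed=not, CAN bus lost=occurs → at least one input occurs → occurs.
Fallback branch down [OR]: Aft brake actuator faulted=not, #2 perception node fails=occurs → at least one input occurs → occurs.
Perception stack fails [AND]: Fallback branch down=occurs, Backup lidar is inoperative=occurs, Main radar is inoperative=occurs → all inputs occur → occurs.
Autonomous vehicle fails to stop [AND]: Actuation path fails=occurs, Redundant channel fails=occurs, Perception stack fails=occurs → all inputs occur → occurs.

Yes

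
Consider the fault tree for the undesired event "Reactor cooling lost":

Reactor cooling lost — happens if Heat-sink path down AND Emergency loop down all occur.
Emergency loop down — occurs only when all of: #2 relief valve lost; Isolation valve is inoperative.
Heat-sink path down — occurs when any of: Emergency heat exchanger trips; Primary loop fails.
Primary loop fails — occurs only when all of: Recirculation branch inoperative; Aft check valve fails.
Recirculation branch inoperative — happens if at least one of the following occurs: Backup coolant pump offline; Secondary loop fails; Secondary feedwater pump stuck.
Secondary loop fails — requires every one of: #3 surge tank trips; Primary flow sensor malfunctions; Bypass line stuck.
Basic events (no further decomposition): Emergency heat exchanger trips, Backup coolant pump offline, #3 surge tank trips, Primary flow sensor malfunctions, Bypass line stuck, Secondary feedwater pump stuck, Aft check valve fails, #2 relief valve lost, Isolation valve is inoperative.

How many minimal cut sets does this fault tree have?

Secondary loop fails [AND]: one cut set from each child combined → 1 × 1 × 1 = 1 cut set(s).
Recirculation branch inoperative [OR]: union of children's cut sets → 3 cut set(s).
Primary loop fails [AND]: one cut set from each child combined → 3 × 1 = 3 cut set(s).
Heat-sink path down [OR]: union of children's cut sets → 4 cut set(s).
Emergency loop down [AND]: one cut set from each child combined → 1 × 1 = 1 cut set(s).
Reactor cooling lost [AND]: one cut set from each child combined → 4 × 1 = 4 cut set(s).
Minimal cut sets: {#2 relief valve lost, Emergency heat exchanger trips, Isolation valve is inoperative}; {#2 relief valve lost, Aft check valve fails, Backup coolant pump offline, Isolation valve is inoperative}; {#2 relief valve lost, #3 surge tank trips, Aft check valve fails, Bypass line stuck, Isolation valve is inoperative, Primary flow sensor malfunctions}; {#2 relief valve lost, Aft check valve fails, Isolation valve is inoperative, Secondary feedwater pump stuck}.

4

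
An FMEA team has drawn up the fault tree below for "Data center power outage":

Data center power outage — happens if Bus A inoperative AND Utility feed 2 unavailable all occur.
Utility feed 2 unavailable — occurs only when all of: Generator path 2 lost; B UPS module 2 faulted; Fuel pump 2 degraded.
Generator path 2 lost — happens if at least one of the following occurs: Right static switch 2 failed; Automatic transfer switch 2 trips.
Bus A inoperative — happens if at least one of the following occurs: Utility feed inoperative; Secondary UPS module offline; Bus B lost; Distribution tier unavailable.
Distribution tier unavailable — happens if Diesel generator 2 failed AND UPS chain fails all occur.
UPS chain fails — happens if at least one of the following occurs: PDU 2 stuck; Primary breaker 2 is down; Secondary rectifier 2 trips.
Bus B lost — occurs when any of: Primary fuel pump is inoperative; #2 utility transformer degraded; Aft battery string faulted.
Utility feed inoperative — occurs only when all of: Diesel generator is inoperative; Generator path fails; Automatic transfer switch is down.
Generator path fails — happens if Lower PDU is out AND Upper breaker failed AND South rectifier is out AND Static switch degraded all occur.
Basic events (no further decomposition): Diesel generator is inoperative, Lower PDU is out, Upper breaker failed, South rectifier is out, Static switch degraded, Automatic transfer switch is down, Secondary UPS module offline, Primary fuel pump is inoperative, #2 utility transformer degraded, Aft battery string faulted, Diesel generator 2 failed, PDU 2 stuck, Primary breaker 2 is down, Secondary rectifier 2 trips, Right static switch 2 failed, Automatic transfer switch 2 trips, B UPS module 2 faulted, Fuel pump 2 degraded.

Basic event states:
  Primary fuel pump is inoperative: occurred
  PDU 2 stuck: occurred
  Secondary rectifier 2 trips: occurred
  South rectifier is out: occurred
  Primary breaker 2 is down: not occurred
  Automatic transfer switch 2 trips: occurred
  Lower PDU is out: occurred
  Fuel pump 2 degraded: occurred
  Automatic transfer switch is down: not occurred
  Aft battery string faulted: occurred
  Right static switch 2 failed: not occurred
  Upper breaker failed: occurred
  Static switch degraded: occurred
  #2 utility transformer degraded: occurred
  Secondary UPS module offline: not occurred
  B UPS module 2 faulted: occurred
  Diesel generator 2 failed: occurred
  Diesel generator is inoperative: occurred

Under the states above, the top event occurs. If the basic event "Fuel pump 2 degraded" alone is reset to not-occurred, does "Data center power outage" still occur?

No

Counterfactual: set "Fuel pump 2 degraded" to not occurred.
Generator path fails [AND]: Lower PDU is out=occurs, Upper breaker failed=occurs, South rectifier is out=occurs, Static switch degraded=occurs → all inputs occur → occurs.
Utility feed inoperative [AND]: Diesel generator is inoperative=occurs, Generator path fails=occurs, Automatic transfer switch is down=not → not all inputs occur → does not occur.
Bus B lost [OR]: Primary fuel pump is inoperative=occurs, #2 utility transformer degraded=occurs, Aft battery string faulted=occurs → at least one input occurs → occurs.
UPS chain fails [OR]: PDU 2 stuck=occurs, Primary breaker 2 is down=not, Secondary rectifier 2 trips=occurs → at least one input occurs → occurs.
Distribution tier unavailable [AND]: Diesel generator 2 failed=occurs, UPS chain fails=occurs → all inputs occur → occurs.
Bus A inoperative [OR]: Utility feed inoperative=not, Secondary UPS module offline=not, Bus B lost=occurs, Distribution tier unavailable=occurs → at least one input occurs → occurs.
Generator path 2 lost [OR]: Right static switch 2 failed=not, Automatic transfer switch 2 trips=occurs → at least one input occurs → occurs.
Utility feed 2 unavailable [AND]: Generator path 2 lost=occurs, B UPS module 2 faulted=occurs, Fuel pump 2 degraded=not → not all inputs occur → does not occur.
Data center power outage [AND]: Bus A inoperative=occurs, Utility feed 2 unavailable=not → not all inputs occur → does not occur.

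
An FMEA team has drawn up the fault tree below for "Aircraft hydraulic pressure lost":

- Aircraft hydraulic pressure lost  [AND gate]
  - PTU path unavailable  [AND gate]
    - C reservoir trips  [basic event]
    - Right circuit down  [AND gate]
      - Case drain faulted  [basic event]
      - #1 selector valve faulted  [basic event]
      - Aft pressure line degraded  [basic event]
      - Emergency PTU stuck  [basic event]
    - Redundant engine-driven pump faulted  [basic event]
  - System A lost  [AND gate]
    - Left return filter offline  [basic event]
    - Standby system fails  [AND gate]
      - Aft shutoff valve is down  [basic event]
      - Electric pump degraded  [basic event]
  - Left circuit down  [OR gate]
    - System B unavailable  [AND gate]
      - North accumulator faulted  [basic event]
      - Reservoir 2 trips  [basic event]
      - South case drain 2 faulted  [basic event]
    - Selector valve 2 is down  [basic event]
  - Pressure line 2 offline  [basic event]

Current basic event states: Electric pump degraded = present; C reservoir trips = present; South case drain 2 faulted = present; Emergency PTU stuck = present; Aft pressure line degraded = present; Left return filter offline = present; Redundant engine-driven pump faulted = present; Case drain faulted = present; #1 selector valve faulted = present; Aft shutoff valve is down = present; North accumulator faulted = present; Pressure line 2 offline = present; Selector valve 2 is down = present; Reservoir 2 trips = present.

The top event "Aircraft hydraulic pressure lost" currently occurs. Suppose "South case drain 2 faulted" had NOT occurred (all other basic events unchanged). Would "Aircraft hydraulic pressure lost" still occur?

Counterfactual: set "South case drain 2 faulted" to not occurred.
Right circuit down [AND]: Case drain faulted=occurs, #1 selector valve faulted=occurs, Aft pressure line degraded=occurs, Emergency PTU stuck=occurs → all inputs occur → occurs.
PTU path unavailable [AND]: C reservoir trips=occurs, Right circuit down=occurs, Redundant engine-driven pump faulted=occurs → all inputs occur → occurs.
Standby system fails [AND]: Aft shutoff valve is down=occurs, Electric pump degraded=occurs → all inputs occur → occurs.
System A lost [AND]: Left return filter offline=occurs, Standby system fails=occurs → all inputs occur → occurs.
System B unavailable [AND]: North accumulator faulted=occurs, Reservoir 2 trips=occurs, South case drain 2 faulted=not → not all inputs occur → does not occur.
Left circuit down [OR]: System B unavailable=not, Selector valve 2 is down=occurs → at least one input occurs → occurs.
Aircraft hydraulic pressure lost [AND]: PTU path unavailable=occurs, System A lost=occurs, Left circuit down=occurs, Pressure line 2 offline=occurs → all inputs occur → occurs.

Yes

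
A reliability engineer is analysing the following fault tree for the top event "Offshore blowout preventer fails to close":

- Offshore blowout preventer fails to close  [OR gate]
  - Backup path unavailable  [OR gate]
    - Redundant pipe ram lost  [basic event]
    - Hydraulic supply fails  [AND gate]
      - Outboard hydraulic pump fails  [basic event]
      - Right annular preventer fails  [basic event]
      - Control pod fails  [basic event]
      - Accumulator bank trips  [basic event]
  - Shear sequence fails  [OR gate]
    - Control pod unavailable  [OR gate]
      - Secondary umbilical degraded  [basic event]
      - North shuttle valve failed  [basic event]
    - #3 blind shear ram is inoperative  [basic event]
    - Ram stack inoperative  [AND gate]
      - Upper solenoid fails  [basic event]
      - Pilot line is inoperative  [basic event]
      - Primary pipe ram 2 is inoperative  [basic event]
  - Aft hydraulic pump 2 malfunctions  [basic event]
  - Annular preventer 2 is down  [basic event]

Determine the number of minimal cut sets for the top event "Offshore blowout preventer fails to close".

Hydraulic supply fails [AND]: one cut set from each child combined → 1 × 1 × 1 × 1 = 1 cut set(s).
Backup path unavailable [OR]: union of children's cut sets → 2 cut set(s).
Control pod unavailable [OR]: union of children's cut sets → 2 cut set(s).
Ram stack inoperative [AND]: one cut set from each child combined → 1 × 1 × 1 = 1 cut set(s).
Shear sequence fails [OR]: union of children's cut sets → 4 cut set(s).
Offshore blowout preventer fails to close [OR]: union of children's cut sets → 8 cut set(s).
Minimal cut sets: {Redundant pipe ram lost}; {Accumulator bank trips, Control pod fails, Outboard hydraulic pump fails, Right annular preventer fails}; {Secondary umbilical degraded}; {North shuttle valve failed}; {#3 blind shear ram is inoperative}; {Pilot line is inoperative, Primary pipe ram 2 is inoperative, Upper solenoid fails}; {Aft hydraulic pump 2 malfunctions}; {Annular preventer 2 is down}.

8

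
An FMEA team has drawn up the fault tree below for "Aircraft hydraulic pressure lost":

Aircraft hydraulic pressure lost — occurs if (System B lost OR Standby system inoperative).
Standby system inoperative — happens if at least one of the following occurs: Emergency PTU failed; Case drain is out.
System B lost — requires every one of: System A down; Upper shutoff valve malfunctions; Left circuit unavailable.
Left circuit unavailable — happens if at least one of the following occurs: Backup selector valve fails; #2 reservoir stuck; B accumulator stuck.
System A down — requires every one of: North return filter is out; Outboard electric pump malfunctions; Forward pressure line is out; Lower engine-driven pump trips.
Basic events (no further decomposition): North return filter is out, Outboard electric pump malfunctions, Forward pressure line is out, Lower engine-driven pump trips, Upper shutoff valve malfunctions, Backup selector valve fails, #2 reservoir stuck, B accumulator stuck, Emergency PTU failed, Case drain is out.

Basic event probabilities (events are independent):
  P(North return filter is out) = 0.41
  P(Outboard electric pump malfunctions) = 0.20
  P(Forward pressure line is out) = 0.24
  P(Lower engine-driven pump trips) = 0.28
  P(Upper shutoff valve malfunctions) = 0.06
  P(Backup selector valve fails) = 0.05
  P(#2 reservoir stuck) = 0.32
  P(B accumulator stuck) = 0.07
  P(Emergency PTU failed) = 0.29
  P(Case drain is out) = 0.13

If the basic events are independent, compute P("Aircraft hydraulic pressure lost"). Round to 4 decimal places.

0.3824

P(System A down) [AND] = 0.41 × 0.20 × 0.24 × 0.28 = 0.005510
P(Left circuit unavailable) [OR] = 1 − (1−0.05) × (1−0.32) × (1−0.07) = 0.399220
P(System B lost) [AND] = 0.005510 × 0.06 × 0.399220 = 0.000132
P(Standby system inoperative) [OR] = 1 − (1−0.29) × (1−0.13) = 0.382300
P(Aircraft hydraulic pressure lost) [OR] = 1 − (1−0.000132) × (1−0.382300) = 0.382382
Rounded to 4 decimal places: P(Aircraft hydraulic pressure lost) ≈ 0.3824.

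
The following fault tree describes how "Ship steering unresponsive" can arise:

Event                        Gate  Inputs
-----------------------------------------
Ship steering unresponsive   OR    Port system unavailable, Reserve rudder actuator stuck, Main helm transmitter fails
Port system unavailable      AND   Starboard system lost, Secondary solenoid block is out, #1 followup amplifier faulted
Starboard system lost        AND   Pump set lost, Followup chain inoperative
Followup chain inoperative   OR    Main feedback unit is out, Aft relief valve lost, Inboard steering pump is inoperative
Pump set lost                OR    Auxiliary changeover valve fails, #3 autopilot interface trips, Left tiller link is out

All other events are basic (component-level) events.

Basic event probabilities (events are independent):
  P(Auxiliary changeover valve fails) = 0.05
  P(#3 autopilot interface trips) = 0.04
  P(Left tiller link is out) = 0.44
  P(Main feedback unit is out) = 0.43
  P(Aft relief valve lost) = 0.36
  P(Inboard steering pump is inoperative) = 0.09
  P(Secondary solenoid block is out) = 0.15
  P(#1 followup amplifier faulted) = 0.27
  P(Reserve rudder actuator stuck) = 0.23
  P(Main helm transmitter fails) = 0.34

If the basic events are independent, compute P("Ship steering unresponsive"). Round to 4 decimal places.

0.4985

P(Pump set lost) [OR] = 1 − (1−0.05) × (1−0.04) × (1−0.44) = 0.489280
P(Followup chain inoperative) [OR] = 1 − (1−0.43) × (1−0.36) × (1−0.09) = 0.668032
P(Starboard system lost) [AND] = 0.489280 × 0.668032 = 0.326855
P(Port system unavailable) [AND] = 0.326855 × 0.15 × 0.27 = 0.013238
P(Ship steering unresponsive) [OR] = 1 − (1−0.013238) × (1−0.23) × (1−0.34) = 0.498528
Rounded to 4 decimal places: P(Ship steering unresponsive) ≈ 0.4985.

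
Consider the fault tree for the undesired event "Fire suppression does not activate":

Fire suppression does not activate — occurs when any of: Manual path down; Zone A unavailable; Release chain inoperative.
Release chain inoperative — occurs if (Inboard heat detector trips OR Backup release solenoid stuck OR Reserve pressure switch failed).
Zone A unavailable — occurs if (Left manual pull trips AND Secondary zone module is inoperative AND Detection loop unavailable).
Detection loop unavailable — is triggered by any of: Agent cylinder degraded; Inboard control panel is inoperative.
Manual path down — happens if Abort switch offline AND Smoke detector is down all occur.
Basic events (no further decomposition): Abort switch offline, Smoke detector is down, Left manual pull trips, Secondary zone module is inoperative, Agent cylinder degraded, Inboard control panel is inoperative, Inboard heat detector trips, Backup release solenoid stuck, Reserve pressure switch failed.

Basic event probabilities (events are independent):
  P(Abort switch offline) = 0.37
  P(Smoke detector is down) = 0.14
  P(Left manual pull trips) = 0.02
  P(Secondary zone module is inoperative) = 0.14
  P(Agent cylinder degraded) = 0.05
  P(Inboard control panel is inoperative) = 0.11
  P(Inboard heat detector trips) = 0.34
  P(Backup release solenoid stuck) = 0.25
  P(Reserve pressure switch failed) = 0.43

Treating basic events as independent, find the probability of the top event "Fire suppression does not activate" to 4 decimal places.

0.7326

P(Manual path down) [AND] = 0.37 × 0.14 = 0.051800
P(Detection loop unavailable) [OR] = 1 − (1−0.05) × (1−0.11) = 0.154500
P(Zone A unavailable) [AND] = 0.02 × 0.14 × 0.154500 = 0.000433
P(Release chain inoperative) [OR] = 1 − (1−0.34) × (1−0.25) × (1−0.43) = 0.717850
P(Fire suppression does not activate) [OR] = 1 − (1−0.051800) × (1−0.000433) × (1−0.717850) = 0.732581
Rounded to 4 decimal places: P(Fire suppression does not activate) ≈ 0.7326.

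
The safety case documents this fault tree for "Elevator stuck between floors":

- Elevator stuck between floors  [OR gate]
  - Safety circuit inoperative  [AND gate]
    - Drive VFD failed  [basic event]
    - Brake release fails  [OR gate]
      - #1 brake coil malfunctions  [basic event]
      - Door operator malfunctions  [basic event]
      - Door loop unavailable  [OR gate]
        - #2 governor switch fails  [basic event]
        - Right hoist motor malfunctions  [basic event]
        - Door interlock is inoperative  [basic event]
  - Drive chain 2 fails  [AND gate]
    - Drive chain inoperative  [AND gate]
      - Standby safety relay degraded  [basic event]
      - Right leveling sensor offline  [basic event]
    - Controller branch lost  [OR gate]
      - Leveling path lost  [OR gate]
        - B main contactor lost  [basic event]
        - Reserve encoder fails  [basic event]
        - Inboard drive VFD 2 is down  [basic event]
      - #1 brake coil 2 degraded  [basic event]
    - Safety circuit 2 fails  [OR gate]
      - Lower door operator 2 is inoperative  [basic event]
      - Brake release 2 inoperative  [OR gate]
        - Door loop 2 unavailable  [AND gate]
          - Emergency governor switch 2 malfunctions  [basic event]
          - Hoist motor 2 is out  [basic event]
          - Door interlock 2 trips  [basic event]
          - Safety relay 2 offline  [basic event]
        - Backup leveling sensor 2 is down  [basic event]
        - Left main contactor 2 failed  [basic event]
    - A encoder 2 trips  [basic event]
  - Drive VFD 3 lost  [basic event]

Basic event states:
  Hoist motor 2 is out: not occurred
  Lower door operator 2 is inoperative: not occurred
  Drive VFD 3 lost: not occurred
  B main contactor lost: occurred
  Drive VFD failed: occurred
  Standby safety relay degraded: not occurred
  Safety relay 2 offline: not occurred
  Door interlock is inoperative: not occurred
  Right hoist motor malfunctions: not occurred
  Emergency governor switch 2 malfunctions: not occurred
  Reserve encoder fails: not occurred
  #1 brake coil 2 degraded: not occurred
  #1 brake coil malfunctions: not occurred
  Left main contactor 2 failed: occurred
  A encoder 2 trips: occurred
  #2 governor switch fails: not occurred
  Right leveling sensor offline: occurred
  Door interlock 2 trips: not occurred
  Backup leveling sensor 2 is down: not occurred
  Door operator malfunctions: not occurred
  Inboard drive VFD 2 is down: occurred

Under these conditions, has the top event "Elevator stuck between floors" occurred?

No

Door loop unavailable [OR]: #2 governor switch fails=not, Right hoist motor malfunctions=not, Door interlock is inoperative=not → no input occurs → does not occur.
Brake release fails [OR]: #1 brake coil malfunctions=not, Door operator malfunctions=not, Door loop unavailable=not → no input occurs → does not occur.
Safety circuit inoperative [AND]: Drive VFD failed=occurs, Brake release fails=not → not all inputs occur → does not occur.
Drive chain inoperative [AND]: Standby safety relay degraded=not, Right leveling sensor offline=occurs → not all inputs occur → does not occur.
Leveling path lost [OR]: B main contactor lost=occurs, Reserve encoder fails=not, Inboard drive VFD 2 is down=occurs → at least one input occurs → occurs.
Controller branch lost [OR]: Leveling path lost=occurs, #1 brake coil 2 degraded=not → at least one input occurs → occurs.
Door loop 2 unavailable [AND]: Emergency governor switch 2 malfunctions=not, Hoist motor 2 is out=not, Door interlock 2 trips=not, Safety relay 2 offline=not → not all inputs occur → does not occur.
Brake release 2 inoperative [OR]: Door loop 2 unavailable=not, Backup leveling sensor 2 is down=not, Left main contactor 2 failed=occurs → at least one input occurs → occurs.
Safety circuit 2 fails [OR]: Lower door operator 2 is inoperative=not, Brake release 2 inoperative=occurs → at least one input occurs → occurs.
Drive chain 2 fails [AND]: Drive chain inoperative=not, Controller branch lost=occurs, Safety circuit 2 fails=occurs, A encoder 2 trips=occurs → not all inputs occur → does not occur.
Elevator stuck between floors [OR]: Safety circuit inoperative=not, Drive chain 2 fails=not, Drive VFD 3 lost=not → no input occurs → does not occur.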